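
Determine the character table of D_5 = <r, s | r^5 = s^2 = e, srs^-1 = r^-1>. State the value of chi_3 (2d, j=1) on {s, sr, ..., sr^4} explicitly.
Conjugacy classes: {e} of size 1, {r^1, r^4} of size 2, {r^2, r^3} of size 2, {s, sr, ..., sr^4} of size 5.
Character table:
  irrep \ class              {e} (size 1)  {r^1, r^4} (size 2)  {r^2, r^3} (size 2)  {s, sr, ..., sr^4} (size 5)
  chi_1 (triv)               1             1                    1                    1                          
  chi_2 (sign: r->1, s->-1)  1             1                    1                    -1                         
  chi_3 (2d, j=1)            2             -1/2 + sqrt(5)/2     -sqrt(5)/2 - 1/2     0                          
  chi_4 (2d, j=2)            2             -sqrt(5)/2 - 1/2     -1/2 + sqrt(5)/2     0                          

Spot check: chi_3 (2d, j=1) on {s, sr, ..., sr^4} = 0.

Justification: D_5 has order 2*5 = 10 with 4 conjugacy classes, hence 4 irreducibles. Sum of squared dims 1 + 1 + 4 + 4 = 10 = |G|. Linear characters come from the abelianisation; the 2-dimensional irreps have character r^k -> 2*cos(2*pi*j*k/5), reflections -> 0.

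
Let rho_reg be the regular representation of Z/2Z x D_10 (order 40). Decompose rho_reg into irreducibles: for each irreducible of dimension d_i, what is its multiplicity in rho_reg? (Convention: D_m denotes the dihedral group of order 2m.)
Each irreducible V_i of dimension d_i appears with multiplicity d_i, i.e. rho_reg = (direct sum over all irreducibles V_i) d_i V_i. The irreducible dimensions for Z/2Z x D_10 are 1, 1, 1, 1, 1, 1, 1, 1, 2, 2, 2, 2, 2, 2, 2, 2: 8 irreducibles of dimension 1, each with multiplicity 1; 8 irreducibles of dimension 2, each with multiplicity 2. Total dimension 8*1*1 + 8*2*2 = 40 = |G|.

General theorem: in the regular representation of a finite group G, each irreducible appears with multiplicity equal to its dimension. Check: dim(rho_reg) = sum d_i^2 = 1 + 1 + 1 + 1 + 1 + 1 + 1 + 1 + 4 + 4 + 4 + 4 + 4 + 4 + 4 + 4 = 40 = |G|.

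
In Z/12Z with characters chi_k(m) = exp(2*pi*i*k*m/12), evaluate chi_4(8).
chi_4(8) = zeta_12^32 = exp(-2*I*pi/3)

Solution. chi_4(8) = zeta_12^(4*8) = zeta_12^32. Since zeta_12^12 = 1, this equals zeta_12^8 = exp(2*pi*i*8/12) = exp(-2*I*pi/3).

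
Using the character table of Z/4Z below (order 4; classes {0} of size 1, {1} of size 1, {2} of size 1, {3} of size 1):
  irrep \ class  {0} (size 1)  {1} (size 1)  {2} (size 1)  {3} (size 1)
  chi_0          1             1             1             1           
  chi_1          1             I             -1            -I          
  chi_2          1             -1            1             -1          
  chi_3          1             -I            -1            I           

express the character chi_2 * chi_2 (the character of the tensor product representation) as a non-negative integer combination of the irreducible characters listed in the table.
chi_2 tensor chi_2 = chi_0 (all other irreducibles have multiplicity 0).

Solution. The character of a tensor product is the pointwise product (chi_2 * chi_2)(C) = chi_2(C) * chi_2(C):
  {0}: (1)*(1), {1}: (-1)*(-1), {2}: (1)*(1), {3}: (-1)*(-1)
so (chi_2 * chi_2) takes values
  {0} -> 1, {1} -> 1, {2} -> 1, {3} -> 1.
Now take the inner product of this character with each irreducible chi from the table, <chi_2*chi_2, chi> = (1/4) sum_C |C| (chi_2*chi_2)(C) conj(chi(C)):
  <chi_2*chi_2, chi_0> = (1/4)[1*(1)*conj(1) + 1*(1)*conj(1) + 1*(1)*conj(1) + 1*(1)*conj(1)]
      = (1/4)[(1) + (1) + (1) + (1)] = 4/4 = 1
  <chi_2*chi_2, chi_1> = (1/4)[1*(1)*conj(1) + 1*(1)*conj(I) + 1*(1)*conj(-1) + 1*(1)*conj(-I)]
      = (1/4)[(1) + (-I) + (-1) + (I)] = 0/4 = 0
  <chi_2*chi_2, chi_2> = (1/4)[1*(1)*conj(1) + 1*(1)*conj(-1) + 1*(1)*conj(1) + 1*(1)*conj(-1)]
      = (1/4)[(1) + (-1) + (1) + (-1)] = 0/4 = 0
  <chi_2*chi_2, chi_3> = (1/4)[1*(1)*conj(1) + 1*(1)*conj(-I) + 1*(1)*conj(-1) + 1*(1)*conj(I)]
      = (1/4)[(1) + (I) + (-1) + (-I)] = 0/4 = 0
(Exp terms are combined using exp(i*s)*conj(exp(i*t)) = exp(i*(s-t)), and sums of them are collapsed using the identity that for every m > 1 the m distinct m-th roots of unity sum to 0, e.g. 1 + exp(2*I*pi/3) + exp(-2*I*pi/3) = 0.)
Hence the multiplicities are chi_0: 1. Dimension check: dim(chi_2)*dim(chi_2) = 1*1 = 1 and sum (mult * dim) = 1*1 = 1.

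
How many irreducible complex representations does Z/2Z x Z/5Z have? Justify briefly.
10

Working: The number of irreducible complex representations of a finite group equals its number of conjugacy classes. Z/2Z x Z/5Z is abelian of order 10, so every element is its own conjugacy class: 10 classes, so Z/2Z x Z/5Z (order 10) has exactly 10 irreducible complex representations.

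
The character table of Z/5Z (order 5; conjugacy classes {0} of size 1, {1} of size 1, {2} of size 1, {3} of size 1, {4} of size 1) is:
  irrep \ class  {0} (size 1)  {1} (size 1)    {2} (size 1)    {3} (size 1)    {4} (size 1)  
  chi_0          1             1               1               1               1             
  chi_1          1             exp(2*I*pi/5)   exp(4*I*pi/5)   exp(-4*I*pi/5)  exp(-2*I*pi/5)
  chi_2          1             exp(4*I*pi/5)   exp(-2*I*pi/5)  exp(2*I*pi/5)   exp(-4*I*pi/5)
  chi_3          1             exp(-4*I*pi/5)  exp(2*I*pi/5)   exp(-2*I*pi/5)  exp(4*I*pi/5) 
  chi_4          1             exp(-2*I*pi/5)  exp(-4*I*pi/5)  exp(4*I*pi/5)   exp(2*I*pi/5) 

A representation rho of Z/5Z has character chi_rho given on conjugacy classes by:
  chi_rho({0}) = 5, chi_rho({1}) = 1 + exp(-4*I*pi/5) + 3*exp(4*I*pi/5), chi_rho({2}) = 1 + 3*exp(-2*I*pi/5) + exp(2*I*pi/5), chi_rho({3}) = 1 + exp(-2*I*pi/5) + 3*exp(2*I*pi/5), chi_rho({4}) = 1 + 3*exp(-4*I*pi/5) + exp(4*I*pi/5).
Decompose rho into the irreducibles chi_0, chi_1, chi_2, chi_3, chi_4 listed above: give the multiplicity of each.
Multiplicities: chi_0: 1, chi_1: 0, chi_2: 3, chi_3: 1, chi_4: 0.

Solution. Use <chi_rho, chi> = (1/|G|) sum_C |C| * chi_rho(C) * conj(chi(C)) with |G| = 5 for each irreducible chi in the table:
  <chi_rho, chi_0> = (1/5)[1*(5)*conj(1) + 1*(1 + exp(-4*I*pi/5) + 3*exp(4*I*pi/5))*conj(1) + 1*(1 + 3*exp(-2*I*pi/5) + exp(2*I*pi/5))*conj(1) + 1*(1 + exp(-2*I*pi/5) + 3*exp(2*I*pi/5))*conj(1) + 1*(1 + 3*exp(-4*I*pi/5) + exp(4*I*pi/5))*conj(1)]
      = (1/5)[(5) + (1 + exp(-4*I*pi/5) + 3*exp(4*I*pi/5)) + (1 + 3*exp(-2*I*pi/5) + exp(2*I*pi/5)) + (1 + exp(-2*I*pi/5) + 3*exp(2*I*pi/5)) + (1 + 3*exp(-4*I*pi/5) + exp(4*I*pi/5))] = 5/5 = 1
  <chi_rho, chi_1> = (1/5)[1*(5)*conj(1) + 1*(1 + exp(-4*I*pi/5) + 3*exp(4*I*pi/5))*conj(exp(2*I*pi/5)) + 1*(1 + 3*exp(-2*I*pi/5) + exp(2*I*pi/5))*conj(exp(4*I*pi/5)) + 1*(1 + exp(-2*I*pi/5) + 3*exp(2*I*pi/5))*conj(exp(-4*I*pi/5)) + 1*(1 + 3*exp(-4*I*pi/5) + exp(4*I*pi/5))*conj(exp(-2*I*pi/5))]
      = (1/5)[(5) + (exp(-2*I*pi/5) + exp(4*I*pi/5) + 3*exp(2*I*pi/5)) + (exp(-2*I*pi/5) + exp(-4*I*pi/5) + 3*exp(4*I*pi/5)) + (3*exp(-4*I*pi/5) + exp(4*I*pi/5) + exp(2*I*pi/5)) + (3*exp(-2*I*pi/5) + exp(-4*I*pi/5) + exp(2*I*pi/5))] = 0/5 = 0
  <chi_rho, chi_2> = (1/5)[1*(5)*conj(1) + 1*(1 + exp(-4*I*pi/5) + 3*exp(4*I*pi/5))*conj(exp(4*I*pi/5)) + 1*(1 + 3*exp(-2*I*pi/5) + exp(2*I*pi/5))*conj(exp(-2*I*pi/5)) + 1*(1 + exp(-2*I*pi/5) + 3*exp(2*I*pi/5))*conj(exp(2*I*pi/5)) + 1*(1 + 3*exp(-4*I*pi/5) + exp(4*I*pi/5))*conj(exp(-4*I*pi/5))]
      = (1/5)[(5) + (3 + exp(-4*I*pi/5) + exp(2*I*pi/5)) + (3 + exp(4*I*pi/5) + exp(2*I*pi/5)) + (3 + exp(-2*I*pi/5) + exp(-4*I*pi/5)) + (3 + exp(-2*I*pi/5) + exp(4*I*pi/5))] = 15/5 = 3
  <chi_rho, chi_3> = (1/5)[1*(5)*conj(1) + 1*(1 + exp(-4*I*pi/5) + 3*exp(4*I*pi/5))*conj(exp(-4*I*pi/5)) + 1*(1 + 3*exp(-2*I*pi/5) + exp(2*I*pi/5))*conj(exp(2*I*pi/5)) + 1*(1 + exp(-2*I*pi/5) + 3*exp(2*I*pi/5))*conj(exp(-2*I*pi/5)) + 1*(1 + 3*exp(-4*I*pi/5) + exp(4*I*pi/5))*conj(exp(4*I*pi/5))]
      = (1/5)[(5) + (1 + 3*exp(-2*I*pi/5) + exp(4*I*pi/5)) + (1 + 3*exp(-4*I*pi/5) + exp(-2*I*pi/5)) + (1 + exp(2*I*pi/5) + 3*exp(4*I*pi/5)) + (1 + exp(-4*I*pi/5) + 3*exp(2*I*pi/5))] = 5/5 = 1
  <chi_rho, chi_4> = (1/5)[1*(5)*conj(1) + 1*(1 + exp(-4*I*pi/5) + 3*exp(4*I*pi/5))*conj(exp(-2*I*pi/5)) + 1*(1 + 3*exp(-2*I*pi/5) + exp(2*I*pi/5))*conj(exp(-4*I*pi/5)) + 1*(1 + exp(-2*I*pi/5) + 3*exp(2*I*pi/5))*conj(exp(4*I*pi/5)) + 1*(1 + 3*exp(-4*I*pi/5) + exp(4*I*pi/5))*conj(exp(2*I*pi/5))]
      = (1/5)[(5) + (3*exp(-4*I*pi/5) + exp(-2*I*pi/5) + exp(2*I*pi/5)) + (exp(-4*I*pi/5) + exp(4*I*pi/5) + 3*exp(2*I*pi/5)) + (3*exp(-2*I*pi/5) + exp(-4*I*pi/5) + exp(4*I*pi/5)) + (exp(-2*I*pi/5) + exp(2*I*pi/5) + 3*exp(4*I*pi/5))] = 0/5 = 0
(Exp terms are combined using exp(i*s)*conj(exp(i*t)) = exp(i*(s-t)), and sums of them are collapsed using the identity that for every m > 1 the m distinct m-th roots of unity sum to 0, e.g. 1 + exp(2*I*pi/3) + exp(-2*I*pi/3) = 0.)
Dimension check: dim(rho) = sum (mult * dim) = 1*1 + 0*1 + 3*1 + 1*1 + 0*1 = 5 = chi_rho(e) = 5.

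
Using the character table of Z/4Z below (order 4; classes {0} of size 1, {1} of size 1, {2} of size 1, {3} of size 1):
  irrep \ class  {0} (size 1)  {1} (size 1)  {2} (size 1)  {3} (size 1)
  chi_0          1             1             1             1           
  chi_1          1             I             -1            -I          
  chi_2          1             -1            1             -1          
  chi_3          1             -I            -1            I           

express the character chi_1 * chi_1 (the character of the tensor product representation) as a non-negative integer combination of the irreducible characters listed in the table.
chi_1 tensor chi_1 = chi_2 (all other irreducibles have multiplicity 0).

Argument: The character of a tensor product is the pointwise product (chi_1 * chi_1)(C) = chi_1(C) * chi_1(C):
  {0}: (1)*(1), {1}: (I)*(I), {2}: (-1)*(-1), {3}: (-I)*(-I)
so (chi_1 * chi_1) takes values
  {0} -> 1, {1} -> -1, {2} -> 1, {3} -> -1.
Now take the inner product of this character with each irreducible chi from the table, <chi_1*chi_1, chi> = (1/4) sum_C |C| (chi_1*chi_1)(C) conj(chi(C)):
  <chi_1*chi_1, chi_0> = (1/4)[1*(1)*conj(1) + 1*(-1)*conj(1) + 1*(1)*conj(1) + 1*(-1)*conj(1)]
      = (1/4)[(1) + (-1) + (1) + (-1)] = 0/4 = 0
  <chi_1*chi_1, chi_1> = (1/4)[1*(1)*conj(1) + 1*(-1)*conj(I) + 1*(1)*conj(-1) + 1*(-1)*conj(-I)]
      = (1/4)[(1) + (I) + (-1) + (-I)] = 0/4 = 0
  <chi_1*chi_1, chi_2> = (1/4)[1*(1)*conj(1) + 1*(-1)*conj(-1) + 1*(1)*conj(1) + 1*(-1)*conj(-1)]
      = (1/4)[(1) + (1) + (1) + (1)] = 4/4 = 1
  <chi_1*chi_1, chi_3> = (1/4)[1*(1)*conj(1) + 1*(-1)*conj(-I) + 1*(1)*conj(-1) + 1*(-1)*conj(I)]
      = (1/4)[(1) + (-I) + (-1) + (I)] = 0/4 = 0
(Exp terms are combined using exp(i*s)*conj(exp(i*t)) = exp(i*(s-t)), and sums of them are collapsed using the identity that for every m > 1 the m distinct m-th roots of unity sum to 0, e.g. 1 + exp(2*I*pi/3) + exp(-2*I*pi/3) = 0.)
Hence the multiplicities are chi_2: 1. Dimension check: dim(chi_1)*dim(chi_1) = 1*1 = 1 and sum (mult * dim) = 1*1 = 1.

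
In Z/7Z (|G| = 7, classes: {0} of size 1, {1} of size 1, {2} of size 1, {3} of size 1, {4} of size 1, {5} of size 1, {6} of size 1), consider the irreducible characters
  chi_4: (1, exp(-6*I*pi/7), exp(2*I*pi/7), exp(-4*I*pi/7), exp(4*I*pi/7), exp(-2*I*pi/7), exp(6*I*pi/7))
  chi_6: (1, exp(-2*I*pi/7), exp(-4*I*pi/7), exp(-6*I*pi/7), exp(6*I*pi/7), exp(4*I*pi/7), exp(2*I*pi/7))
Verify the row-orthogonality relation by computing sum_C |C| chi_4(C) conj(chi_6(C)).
Sum = 0; so <chi_4, chi_6> = 0 (distinct irreducibles are orthogonal).

Derivation: Compute term by term over conjugacy classes (|C| * chi_4(C) * conj(chi_6(C))):
  1*(1)*conj(1) + 1*(exp(-6*I*pi/7))*conj(exp(-2*I*pi/7)) + 1*(exp(2*I*pi/7))*conj(exp(-4*I*pi/7)) + 1*(exp(-4*I*pi/7))*conj(exp(-6*I*pi/7)) + 1*(exp(4*I*pi/7))*conj(exp(6*I*pi/7)) + 1*(exp(-2*I*pi/7))*conj(exp(4*I*pi/7)) + 1*(exp(6*I*pi/7))*conj(exp(2*I*pi/7))
  = (1) + (exp(-4*I*pi/7)) + (exp(6*I*pi/7)) + (exp(2*I*pi/7)) + (exp(-2*I*pi/7)) + (exp(-6*I*pi/7)) + (exp(4*I*pi/7))
  = 0.
(Exp terms are combined using exp(i*s)*conj(exp(i*t)) = exp(i*(s-t)), and sums of them are collapsed using the identity that for every m > 1 the m distinct m-th roots of unity sum to 0, e.g. 1 + exp(2*I*pi/3) + exp(-2*I*pi/3) = 0.)
Dividing by |G| = 7 gives 0/7 = 0, matching the row-orthogonality relation <chi_4, chi_6> = [chi_4 = chi_6].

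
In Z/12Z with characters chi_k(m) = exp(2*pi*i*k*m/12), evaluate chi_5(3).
chi_5(3) = zeta_12^15 = I

Why: chi_5(3) = zeta_12^(5*3) = zeta_12^15. Since zeta_12^12 = 1, this equals zeta_12^3 = exp(2*pi*i*3/12) = I.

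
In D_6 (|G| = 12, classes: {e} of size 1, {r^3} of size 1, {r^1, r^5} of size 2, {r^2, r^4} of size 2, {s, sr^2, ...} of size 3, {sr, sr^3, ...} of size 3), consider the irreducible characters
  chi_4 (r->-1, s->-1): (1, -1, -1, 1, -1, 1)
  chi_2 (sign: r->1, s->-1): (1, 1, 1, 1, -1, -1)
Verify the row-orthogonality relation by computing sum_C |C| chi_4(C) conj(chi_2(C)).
Sum = 0; so <chi_4, chi_2> = 0 (distinct irreducibles are orthogonal).

Justification: Compute term by term over conjugacy classes (|C| * chi_4(C) * conj(chi_2(C))):
  1*(1)*conj(1) + 1*(-1)*conj(1) + 2*(-1)*conj(1) + 2*(1)*conj(1) + 3*(-1)*conj(-1) + 3*(1)*conj(-1)
  = (1) + (-1) + (-2) + (2) + (3) + (-3)
  = 0.
Dividing by |G| = 12 gives 0/12 = 0, matching the row-orthogonality relation <chi_4, chi_2> = [chi_4 = chi_2].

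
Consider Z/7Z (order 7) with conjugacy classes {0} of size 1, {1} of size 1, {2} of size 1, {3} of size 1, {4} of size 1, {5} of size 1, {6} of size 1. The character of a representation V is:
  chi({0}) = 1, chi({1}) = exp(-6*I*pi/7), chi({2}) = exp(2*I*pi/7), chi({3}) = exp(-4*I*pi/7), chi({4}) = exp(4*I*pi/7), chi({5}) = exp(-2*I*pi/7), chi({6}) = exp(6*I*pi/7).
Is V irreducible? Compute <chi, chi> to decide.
Irreducible: <chi, chi> = 1.

Argument: <chi, chi> = (1/|G|) sum_C |C| * |chi(C)|^2 = (1/7)[1*|1|^2 + 1*|exp(-6*I*pi/7)|^2 + 1*|exp(2*I*pi/7)|^2 + 1*|exp(-4*I*pi/7)|^2 + 1*|exp(4*I*pi/7)|^2 + 1*|exp(-2*I*pi/7)|^2 + 1*|exp(6*I*pi/7)|^2]
  = (1/7)[(1) + (1) + (1) + (1) + (1) + (1) + (1)] = 7/7 = 1.
(Exp terms are combined using exp(i*s)*conj(exp(i*t)) = exp(i*(s-t)), and sums of them are collapsed using the identity that for every m > 1 the m distinct m-th roots of unity sum to 0, e.g. 1 + exp(2*I*pi/3) + exp(-2*I*pi/3) = 0.)
A character is irreducible iff <chi, chi> = 1, so this representation is irreducible.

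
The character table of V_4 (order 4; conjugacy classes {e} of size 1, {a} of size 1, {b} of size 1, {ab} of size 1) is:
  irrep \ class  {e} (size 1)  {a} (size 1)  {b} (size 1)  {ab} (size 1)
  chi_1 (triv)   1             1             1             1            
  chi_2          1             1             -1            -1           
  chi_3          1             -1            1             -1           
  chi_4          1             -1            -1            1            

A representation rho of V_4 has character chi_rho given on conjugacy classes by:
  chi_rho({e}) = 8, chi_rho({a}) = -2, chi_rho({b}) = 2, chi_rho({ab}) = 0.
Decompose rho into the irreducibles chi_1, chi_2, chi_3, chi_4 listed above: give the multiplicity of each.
Multiplicities: chi_1: 2, chi_2: 1, chi_3: 3, chi_4: 2.

Reasoning: Use <chi_rho, chi> = (1/|G|) sum_C |C| * chi_rho(C) * conj(chi(C)) with |G| = 4 for each irreducible chi in the table:
  <chi_rho, chi_1> = (1/4)[1*(8)*conj(1) + 1*(-2)*conj(1) + 1*(2)*conj(1) + 1*(0)*conj(1)]
      = (1/4)[(8) + (-2) + (2) + (0)] = 8/4 = 2
  <chi_rho, chi_2> = (1/4)[1*(8)*conj(1) + 1*(-2)*conj(1) + 1*(2)*conj(-1) + 1*(0)*conj(-1)]
      = (1/4)[(8) + (-2) + (-2) + (0)] = 4/4 = 1
  <chi_rho, chi_3> = (1/4)[1*(8)*conj(1) + 1*(-2)*conj(-1) + 1*(2)*conj(1) + 1*(0)*conj(-1)]
      = (1/4)[(8) + (2) + (2) + (0)] = 12/4 = 3
  <chi_rho, chi_4> = (1/4)[1*(8)*conj(1) + 1*(-2)*conj(-1) + 1*(2)*conj(-1) + 1*(0)*conj(1)]
      = (1/4)[(8) + (2) + (-2) + (0)] = 8/4 = 2
Dimension check: dim(rho) = sum (mult * dim) = 2*1 + 1*1 + 3*1 + 2*1 = 8 = chi_rho(e) = 8.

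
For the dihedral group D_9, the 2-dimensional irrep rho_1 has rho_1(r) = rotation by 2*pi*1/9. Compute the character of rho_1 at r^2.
chi_{rho_1}(r^2) = 2*cos(2*pi*1*2/9) = 2*cos(4*pi/9)

Explanation: rho_1(r^2) is rotation by angle 2*pi*1*2/9, whose trace is 2*cos(2*pi*1*2/9) = 2*cos(4*pi/9).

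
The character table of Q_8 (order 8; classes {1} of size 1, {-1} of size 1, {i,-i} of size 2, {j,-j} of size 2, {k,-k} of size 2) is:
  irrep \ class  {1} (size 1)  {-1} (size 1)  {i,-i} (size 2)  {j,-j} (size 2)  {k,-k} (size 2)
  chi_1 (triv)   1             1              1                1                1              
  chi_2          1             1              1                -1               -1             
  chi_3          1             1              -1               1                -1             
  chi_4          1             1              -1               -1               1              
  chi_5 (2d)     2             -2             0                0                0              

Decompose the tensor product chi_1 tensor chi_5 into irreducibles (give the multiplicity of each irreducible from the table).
chi_1 tensor chi_5 = chi_5 (all other irreducibles have multiplicity 0).

Proof sketch: The character of a tensor product is the pointwise product (chi_1 * chi_5)(C) = chi_1(C) * chi_5(C):
  {1}: (1)*(2), {-1}: (1)*(-2), {i,-i}: (1)*(0), {j,-j}: (1)*(0), {k,-k}: (1)*(0)
so (chi_1 * chi_5) takes values
  {1} -> 2, {-1} -> -2, {i,-i} -> 0, {j,-j} -> 0, {k,-k} -> 0.
Now take the inner product of this character with each irreducible chi from the table, <chi_1*chi_5, chi> = (1/8) sum_C |C| (chi_1*chi_5)(C) conj(chi(C)):
  <chi_1*chi_5, chi_1> = (1/8)[1*(2)*conj(1) + 1*(-2)*conj(1) + 2*(0)*conj(1) + 2*(0)*conj(1) + 2*(0)*conj(1)]
      = (1/8)[(2) + (-2) + (0) + (0) + (0)] = 0/8 = 0
  <chi_1*chi_5, chi_2> = (1/8)[1*(2)*conj(1) + 1*(-2)*conj(1) + 2*(0)*conj(1) + 2*(0)*conj(-1) + 2*(0)*conj(-1)]
      = (1/8)[(2) + (-2) + (0) + (0) + (0)] = 0/8 = 0
  <chi_1*chi_5, chi_3> = (1/8)[1*(2)*conj(1) + 1*(-2)*conj(1) + 2*(0)*conj(-1) + 2*(0)*conj(1) + 2*(0)*conj(-1)]
      = (1/8)[(2) + (-2) + (0) + (0) + (0)] = 0/8 = 0
  <chi_1*chi_5, chi_4> = (1/8)[1*(2)*conj(1) + 1*(-2)*conj(1) + 2*(0)*conj(-1) + 2*(0)*conj(-1) + 2*(0)*conj(1)]
      = (1/8)[(2) + (-2) + (0) + (0) + (0)] = 0/8 = 0
  <chi_1*chi_5, chi_5> = (1/8)[1*(2)*conj(2) + 1*(-2)*conj(-2) + 2*(0)*conj(0) + 2*(0)*conj(0) + 2*(0)*conj(0)]
      = (1/8)[(4) + (4) + (0) + (0) + (0)] = 8/8 = 1
Hence the multiplicities are chi_5: 1. Dimension check: dim(chi_1)*dim(chi_5) = 1*2 = 2 and sum (mult * dim) = 1*2 = 2.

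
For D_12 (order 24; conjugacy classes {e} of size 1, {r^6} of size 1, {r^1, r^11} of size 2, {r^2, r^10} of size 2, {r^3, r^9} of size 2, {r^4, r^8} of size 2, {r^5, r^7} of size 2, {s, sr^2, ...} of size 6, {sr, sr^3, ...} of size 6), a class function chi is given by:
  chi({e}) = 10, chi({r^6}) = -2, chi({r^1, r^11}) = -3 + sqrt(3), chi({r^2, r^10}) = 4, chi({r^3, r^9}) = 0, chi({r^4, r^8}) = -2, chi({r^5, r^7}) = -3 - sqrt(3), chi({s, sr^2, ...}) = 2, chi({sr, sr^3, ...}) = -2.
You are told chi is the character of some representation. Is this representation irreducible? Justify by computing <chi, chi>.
Not irreducible (reducible): <chi, chi> = 10 > 1.

Working: <chi, chi> = (1/|G|) sum_C |C| * |chi(C)|^2 = (1/24)[1*|10|^2 + 1*|-2|^2 + 2*|-3 + sqrt(3)|^2 + 2*|4|^2 + 2*|0|^2 + 2*|-2|^2 + 2*|-3 - sqrt(3)|^2 + 6*|2|^2 + 6*|-2|^2]
  = (1/24)[(100) + (4) + (24 - 12*sqrt(3)) + (32) + (0) + (8) + (12*sqrt(3) + 24) + (24) + (24)] = 240/24 = 10.
A character is irreducible iff <chi, chi> = 1, so this representation is reducible.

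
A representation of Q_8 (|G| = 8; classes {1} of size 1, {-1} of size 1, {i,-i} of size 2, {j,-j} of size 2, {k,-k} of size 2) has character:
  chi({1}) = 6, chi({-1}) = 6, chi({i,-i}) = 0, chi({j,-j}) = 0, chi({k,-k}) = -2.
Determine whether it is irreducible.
Not irreducible (reducible): <chi, chi> = 10 > 1.

Proof sketch: <chi, chi> = (1/|G|) sum_C |C| * |chi(C)|^2 = (1/8)[1*|6|^2 + 1*|6|^2 + 2*|0|^2 + 2*|0|^2 + 2*|-2|^2]
  = (1/8)[(36) + (36) + (0) + (0) + (8)] = 80/8 = 10.
A character is irreducible iff <chi, chi> = 1, so this representation is reducible.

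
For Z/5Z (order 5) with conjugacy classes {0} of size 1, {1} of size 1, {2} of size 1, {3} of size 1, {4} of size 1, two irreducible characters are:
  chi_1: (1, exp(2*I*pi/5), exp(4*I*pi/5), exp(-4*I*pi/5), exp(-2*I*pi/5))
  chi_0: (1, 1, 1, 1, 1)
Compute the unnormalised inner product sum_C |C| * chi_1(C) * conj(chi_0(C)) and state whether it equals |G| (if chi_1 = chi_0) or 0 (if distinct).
Sum = 0; so <chi_1, chi_0> = 0 (distinct irreducibles are orthogonal).

Derivation: Compute term by term over conjugacy classes (|C| * chi_1(C) * conj(chi_0(C))):
  1*(1)*conj(1) + 1*(exp(2*I*pi/5))*conj(1) + 1*(exp(4*I*pi/5))*conj(1) + 1*(exp(-4*I*pi/5))*conj(1) + 1*(exp(-2*I*pi/5))*conj(1)
  = (1) + (exp(2*I*pi/5)) + (exp(4*I*pi/5)) + (exp(-4*I*pi/5)) + (exp(-2*I*pi/5))
  = 0.
(Exp terms are combined using exp(i*s)*conj(exp(i*t)) = exp(i*(s-t)), and sums of them are collapsed using the identity that for every m > 1 the m distinct m-th roots of unity sum to 0, e.g. 1 + exp(2*I*pi/3) + exp(-2*I*pi/3) = 0.)
Dividing by |G| = 5 gives 0/5 = 0, matching the row-orthogonality relation <chi_1, chi_0> = [chi_1 = chi_0].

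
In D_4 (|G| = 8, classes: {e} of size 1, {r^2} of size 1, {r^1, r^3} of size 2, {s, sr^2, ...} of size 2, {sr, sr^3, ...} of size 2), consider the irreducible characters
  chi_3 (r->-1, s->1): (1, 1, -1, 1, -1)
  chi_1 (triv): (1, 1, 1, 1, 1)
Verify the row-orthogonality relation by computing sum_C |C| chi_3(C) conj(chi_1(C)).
Sum = 0; so <chi_3, chi_1> = 0 (distinct irreducibles are orthogonal).

Explanation: Compute term by term over conjugacy classes (|C| * chi_3(C) * conj(chi_1(C))):
  1*(1)*conj(1) + 1*(1)*conj(1) + 2*(-1)*conj(1) + 2*(1)*conj(1) + 2*(-1)*conj(1)
  = (1) + (1) + (-2) + (2) + (-2)
  = 0.
Dividing by |G| = 8 gives 0/8 = 0, matching the row-orthogonality relation <chi_3, chi_1> = [chi_3 = chi_1].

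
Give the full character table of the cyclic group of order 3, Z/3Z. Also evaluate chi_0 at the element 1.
Character table of Z/3Z (irreps indexed chi_0,...,chi_2 with chi_k(m) = zeta_3^(k*m), zeta_3 = exp(2*pi*i/3)):
  irrep \ class  {0} (size 1)  {1} (size 1)    {2} (size 1)  
  chi_0          1             1               1             
  chi_1          1             exp(2*I*pi/3)   exp(-2*I*pi/3)
  chi_2          1             exp(-2*I*pi/3)  exp(2*I*pi/3) 

Spot check: chi_0(1) = zeta_3^(0*1) = zeta_3^0 = 1.

Solution. Z/3Z is abelian, so all 3 irreducible complex representations are 1-dimensional. They are given by chi_k(m) = zeta_3^(k*m) for k = 0,...,2. Row orthogonality: sum_m chi_k(m) conj(chi_l(m)) = 3 * [k = l].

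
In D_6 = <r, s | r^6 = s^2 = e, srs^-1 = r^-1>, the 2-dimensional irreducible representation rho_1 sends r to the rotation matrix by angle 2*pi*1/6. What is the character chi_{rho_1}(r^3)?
chi_{rho_1}(r^3) = 2*cos(2*pi*1*3/6) = -2

rho_1(r^3) is rotation by angle 2*pi*1*3/6, whose trace is 2*cos(2*pi*1*3/6) = -2.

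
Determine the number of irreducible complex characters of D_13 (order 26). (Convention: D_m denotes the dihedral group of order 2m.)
8

Details: The number of irreducible complex representations of a finite group equals its number of conjugacy classes. D_13 has 8 conjugacy classes ((n+3)/2 for n odd), so D_13 (order 26) has exactly 8 irreducible complex representations.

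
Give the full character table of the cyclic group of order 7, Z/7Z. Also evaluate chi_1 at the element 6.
Character table of Z/7Z (irreps indexed chi_0,...,chi_6 with chi_k(m) = zeta_7^(k*m), zeta_7 = exp(2*pi*i/7)):
  irrep \ class  {0} (size 1)  {1} (size 1)    {2} (size 1)    {3} (size 1)    {4} (size 1)    {5} (size 1)    {6} (size 1)  
  chi_0          1             1               1               1               1               1               1             
  chi_1          1             exp(2*I*pi/7)   exp(4*I*pi/7)   exp(6*I*pi/7)   exp(-6*I*pi/7)  exp(-4*I*pi/7)  exp(-2*I*pi/7)
  chi_2          1             exp(4*I*pi/7)   exp(-6*I*pi/7)  exp(-2*I*pi/7)  exp(2*I*pi/7)   exp(6*I*pi/7)   exp(-4*I*pi/7)
  chi_3          1             exp(6*I*pi/7)   exp(-2*I*pi/7)  exp(4*I*pi/7)   exp(-4*I*pi/7)  exp(2*I*pi/7)   exp(-6*I*pi/7)
  chi_4          1             exp(-6*I*pi/7)  exp(2*I*pi/7)   exp(-4*I*pi/7)  exp(4*I*pi/7)   exp(-2*I*pi/7)  exp(6*I*pi/7) 
  chi_5          1             exp(-4*I*pi/7)  exp(6*I*pi/7)   exp(2*I*pi/7)   exp(-2*I*pi/7)  exp(-6*I*pi/7)  exp(4*I*pi/7) 
  chi_6          1             exp(-2*I*pi/7)  exp(-4*I*pi/7)  exp(-6*I*pi/7)  exp(6*I*pi/7)   exp(4*I*pi/7)   exp(2*I*pi/7) 

Spot check: chi_1(6) = zeta_7^(1*6) = zeta_7^6 = exp(-2*I*pi/7).

Derivation: Z/7Z is abelian, so all 7 irreducible complex representations are 1-dimensional. They are given by chi_k(m) = zeta_7^(k*m) for k = 0,...,6. Row orthogonality: sum_m chi_k(m) conj(chi_l(m)) = 7 * [k = l].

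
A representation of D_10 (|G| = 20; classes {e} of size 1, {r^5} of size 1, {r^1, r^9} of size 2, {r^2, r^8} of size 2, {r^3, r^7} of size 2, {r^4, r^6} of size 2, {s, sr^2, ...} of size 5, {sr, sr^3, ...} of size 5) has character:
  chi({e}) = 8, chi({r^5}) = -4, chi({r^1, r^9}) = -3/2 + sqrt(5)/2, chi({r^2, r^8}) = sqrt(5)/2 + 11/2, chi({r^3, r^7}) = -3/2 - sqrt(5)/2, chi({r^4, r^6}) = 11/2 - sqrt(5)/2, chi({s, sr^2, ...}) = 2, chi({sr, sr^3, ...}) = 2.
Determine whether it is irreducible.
Not irreducible (reducible): <chi, chi> = 13 > 1.

Why: <chi, chi> = (1/|G|) sum_C |C| * |chi(C)|^2 = (1/20)[1*|8|^2 + 1*|-4|^2 + 2*|-3/2 + sqrt(5)/2|^2 + 2*|sqrt(5)/2 + 11/2|^2 + 2*|-3/2 - sqrt(5)/2|^2 + 2*|11/2 - sqrt(5)/2|^2 + 5*|2|^2 + 5*|2|^2]
  = (1/20)[(64) + (16) + (7 - 3*sqrt(5)) + (11*sqrt(5) + 63) + (3*sqrt(5) + 7) + (63 - 11*sqrt(5)) + (20) + (20)] = 260/20 = 13.
A character is irreducible iff <chi, chi> = 1, so this representation is reducible.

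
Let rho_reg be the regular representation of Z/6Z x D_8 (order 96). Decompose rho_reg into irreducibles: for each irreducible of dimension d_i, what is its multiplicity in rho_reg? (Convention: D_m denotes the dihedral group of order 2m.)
Each irreducible V_i of dimension d_i appears with multiplicity d_i, i.e. rho_reg = (direct sum over all irreducibles V_i) d_i V_i. The irreducible dimensions for Z/6Z x D_8 are 1, 1, 1, 1, 1, 1, 1, 1, 1, 1, 1, 1, 1, 1, 1, 1, 1, 1, 1, 1, 1, 1, 1, 1, 2, 2, 2, 2, 2, 2, 2, 2, 2, 2, 2, 2, 2, 2, 2, 2, 2, 2: 24 irreducibles of dimension 1, each with multiplicity 1; 18 irreducibles of dimension 2, each with multiplicity 2. Total dimension 24*1*1 + 18*2*2 = 96 = |G|.

Argument: General theorem: in the regular representation of a finite group G, each irreducible appears with multiplicity equal to its dimension. Check: dim(rho_reg) = sum d_i^2 = 1 + 1 + 1 + 1 + 1 + 1 + 1 + 1 + 1 + 1 + 1 + 1 + 1 + 1 + 1 + 1 + 1 + 1 + 1 + 1 + 1 + 1 + 1 + 1 + 4 + 4 + 4 + 4 + 4 + 4 + 4 + 4 + 4 + 4 + 4 + 4 + 4 + 4 + 4 + 4 + 4 + 4 = 96 = |G|.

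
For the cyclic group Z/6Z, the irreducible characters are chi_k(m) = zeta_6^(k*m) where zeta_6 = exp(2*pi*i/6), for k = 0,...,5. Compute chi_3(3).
chi_3(3) = zeta_6^9 = -1

Reasoning: chi_3(3) = zeta_6^(3*3) = zeta_6^9. Since zeta_6^6 = 1, this equals zeta_6^3 = exp(2*pi*i*3/6) = -1.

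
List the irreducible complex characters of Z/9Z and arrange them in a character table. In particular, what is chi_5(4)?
Character table of Z/9Z (irreps indexed chi_0,...,chi_8 with chi_k(m) = zeta_9^(k*m), zeta_9 = exp(2*pi*i/9)):
  irrep \ class  {0} (size 1)  {1} (size 1)    {2} (size 1)    {3} (size 1)    {4} (size 1)    {5} (size 1)    {6} (size 1)    {7} (size 1)    {8} (size 1)  
  chi_0          1             1               1               1               1               1               1               1               1             
  chi_1          1             exp(2*I*pi/9)   exp(4*I*pi/9)   exp(2*I*pi/3)   exp(8*I*pi/9)   exp(-8*I*pi/9)  exp(-2*I*pi/3)  exp(-4*I*pi/9)  exp(-2*I*pi/9)
  chi_2          1             exp(4*I*pi/9)   exp(8*I*pi/9)   exp(-2*I*pi/3)  exp(-2*I*pi/9)  exp(2*I*pi/9)   exp(2*I*pi/3)   exp(-8*I*pi/9)  exp(-4*I*pi/9)
  chi_3          1             exp(2*I*pi/3)   exp(-2*I*pi/3)  1               exp(2*I*pi/3)   exp(-2*I*pi/3)  1               exp(2*I*pi/3)   exp(-2*I*pi/3)
  chi_4          1             exp(8*I*pi/9)   exp(-2*I*pi/9)  exp(2*I*pi/3)   exp(-4*I*pi/9)  exp(4*I*pi/9)   exp(-2*I*pi/3)  exp(2*I*pi/9)   exp(-8*I*pi/9)
  chi_5          1             exp(-8*I*pi/9)  exp(2*I*pi/9)   exp(-2*I*pi/3)  exp(4*I*pi/9)   exp(-4*I*pi/9)  exp(2*I*pi/3)   exp(-2*I*pi/9)  exp(8*I*pi/9) 
  chi_6          1             exp(-2*I*pi/3)  exp(2*I*pi/3)   1               exp(-2*I*pi/3)  exp(2*I*pi/3)   1               exp(-2*I*pi/3)  exp(2*I*pi/3) 
  chi_7          1             exp(-4*I*pi/9)  exp(-8*I*pi/9)  exp(2*I*pi/3)   exp(2*I*pi/9)   exp(-2*I*pi/9)  exp(-2*I*pi/3)  exp(8*I*pi/9)   exp(4*I*pi/9) 
  chi_8          1             exp(-2*I*pi/9)  exp(-4*I*pi/9)  exp(-2*I*pi/3)  exp(-8*I*pi/9)  exp(8*I*pi/9)   exp(2*I*pi/3)   exp(4*I*pi/9)   exp(2*I*pi/9) 

Spot check: chi_5(4) = zeta_9^(5*4) = zeta_9^20 = exp(4*I*pi/9).

Derivation: Z/9Z is abelian, so all 9 irreducible complex representations are 1-dimensional. They are given by chi_k(m) = zeta_9^(k*m) for k = 0,...,8. Row orthogonality: sum_m chi_k(m) conj(chi_l(m)) = 9 * [k = l].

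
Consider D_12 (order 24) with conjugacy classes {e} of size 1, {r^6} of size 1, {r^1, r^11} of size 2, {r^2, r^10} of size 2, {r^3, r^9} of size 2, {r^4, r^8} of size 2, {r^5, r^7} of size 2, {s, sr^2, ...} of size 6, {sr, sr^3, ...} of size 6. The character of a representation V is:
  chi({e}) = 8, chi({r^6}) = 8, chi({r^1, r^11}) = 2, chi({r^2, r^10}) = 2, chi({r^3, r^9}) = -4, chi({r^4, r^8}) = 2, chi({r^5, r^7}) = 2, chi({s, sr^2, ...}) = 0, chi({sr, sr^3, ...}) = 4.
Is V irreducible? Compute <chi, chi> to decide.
Not irreducible (reducible): <chi, chi> = 12 > 1.

Derivation: <chi, chi> = (1/|G|) sum_C |C| * |chi(C)|^2 = (1/24)[1*|8|^2 + 1*|8|^2 + 2*|2|^2 + 2*|2|^2 + 2*|-4|^2 + 2*|2|^2 + 2*|2|^2 + 6*|0|^2 + 6*|4|^2]
  = (1/24)[(64) + (64) + (8) + (8) + (32) + (8) + (8) + (0) + (96)] = 288/24 = 12.
A character is irreducible iff <chi, chi> = 1, so this representation is reducible.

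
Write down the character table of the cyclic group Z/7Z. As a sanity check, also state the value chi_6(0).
Character table of Z/7Z (irreps indexed chi_0,...,chi_6 with chi_k(m) = zeta_7^(k*m), zeta_7 = exp(2*pi*i/7)):
  irrep \ class  {0} (size 1)  {1} (size 1)    {2} (size 1)    {3} (size 1)    {4} (size 1)    {5} (size 1)    {6} (size 1)  
  chi_0          1             1               1               1               1               1               1             
  chi_1          1             exp(2*I*pi/7)   exp(4*I*pi/7)   exp(6*I*pi/7)   exp(-6*I*pi/7)  exp(-4*I*pi/7)  exp(-2*I*pi/7)
  chi_2          1             exp(4*I*pi/7)   exp(-6*I*pi/7)  exp(-2*I*pi/7)  exp(2*I*pi/7)   exp(6*I*pi/7)   exp(-4*I*pi/7)
  chi_3          1             exp(6*I*pi/7)   exp(-2*I*pi/7)  exp(4*I*pi/7)   exp(-4*I*pi/7)  exp(2*I*pi/7)   exp(-6*I*pi/7)
  chi_4          1             exp(-6*I*pi/7)  exp(2*I*pi/7)   exp(-4*I*pi/7)  exp(4*I*pi/7)   exp(-2*I*pi/7)  exp(6*I*pi/7) 
  chi_5          1             exp(-4*I*pi/7)  exp(6*I*pi/7)   exp(2*I*pi/7)   exp(-2*I*pi/7)  exp(-6*I*pi/7)  exp(4*I*pi/7) 
  chi_6          1             exp(-2*I*pi/7)  exp(-4*I*pi/7)  exp(-6*I*pi/7)  exp(6*I*pi/7)   exp(4*I*pi/7)   exp(2*I*pi/7) 

Spot check: chi_6(0) = zeta_7^(6*0) = zeta_7^0 = 1.

Details: Z/7Z is abelian, so all 7 irreducible complex representations are 1-dimensional. They are given by chi_k(m) = zeta_7^(k*m) for k = 0,...,6. Row orthogonality: sum_m chi_k(m) conj(chi_l(m)) = 7 * [k = l].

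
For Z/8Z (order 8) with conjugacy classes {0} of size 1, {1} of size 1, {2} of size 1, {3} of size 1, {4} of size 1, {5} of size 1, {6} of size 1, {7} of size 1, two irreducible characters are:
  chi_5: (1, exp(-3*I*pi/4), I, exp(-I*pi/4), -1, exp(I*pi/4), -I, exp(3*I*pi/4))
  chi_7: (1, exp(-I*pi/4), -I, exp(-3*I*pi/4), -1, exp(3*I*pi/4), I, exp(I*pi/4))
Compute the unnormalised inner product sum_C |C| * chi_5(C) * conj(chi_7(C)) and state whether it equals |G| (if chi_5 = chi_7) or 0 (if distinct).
Sum = 0; so <chi_5, chi_7> = 0 (distinct irreducibles are orthogonal).

Details: Compute term by term over conjugacy classes (|C| * chi_5(C) * conj(chi_7(C))):
  1*(1)*conj(1) + 1*(exp(-3*I*pi/4))*conj(exp(-I*pi/4)) + 1*(I)*conj(-I) + 1*(exp(-I*pi/4))*conj(exp(-3*I*pi/4)) + 1*(-1)*conj(-1) + 1*(exp(I*pi/4))*conj(exp(3*I*pi/4)) + 1*(-I)*conj(I) + 1*(exp(3*I*pi/4))*conj(exp(I*pi/4))
  = (1) + (-I) + (-1) + (I) + (1) + (-I) + (-1) + (I)
  = 0.
(Exp terms are combined using exp(i*s)*conj(exp(i*t)) = exp(i*(s-t)), and sums of them are collapsed using the identity that for every m > 1 the m distinct m-th roots of unity sum to 0, e.g. 1 + exp(2*I*pi/3) + exp(-2*I*pi/3) = 0.)
Dividing by |G| = 8 gives 0/8 = 0, matching the row-orthogonality relation <chi_5, chi_7> = [chi_5 = chi_7].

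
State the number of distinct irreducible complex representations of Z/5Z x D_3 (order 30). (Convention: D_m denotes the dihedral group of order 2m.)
15

Derivation: The number of irreducible complex representations of a finite group equals its number of conjugacy classes. For a direct product, #classes(G x H) = #classes(G) * #classes(H). Z/5Z has 5 classes (abelian), D_3 has 3 classes, so 5 * 3 = 15, so Z/5Z x D_3 (order 30) has exactly 15 irreducible complex representations.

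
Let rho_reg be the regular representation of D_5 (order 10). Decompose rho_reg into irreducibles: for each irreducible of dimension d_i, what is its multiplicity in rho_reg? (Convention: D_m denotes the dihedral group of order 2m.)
Each irreducible V_i of dimension d_i appears with multiplicity d_i, i.e. rho_reg = (direct sum over all irreducibles V_i) d_i V_i. The irreducible dimensions for D_5 are 1, 1, 2, 2: 2 irreducibles of dimension 1, each with multiplicity 1; 2 irreducibles of dimension 2, each with multiplicity 2. Total dimension 2*1*1 + 2*2*2 = 10 = |G|.

Working: General theorem: in the regular representation of a finite group G, each irreducible appears with multiplicity equal to its dimension. Check: dim(rho_reg) = sum d_i^2 = 1 + 1 + 4 + 4 = 10 = |G|.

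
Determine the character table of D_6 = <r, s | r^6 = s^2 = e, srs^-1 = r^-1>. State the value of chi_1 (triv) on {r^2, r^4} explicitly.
Conjugacy classes: {e} of size 1, {r^3} of size 1, {r^1, r^5} of size 2, {r^2, r^4} of size 2, {s, sr^2, ...} of size 3, {sr, sr^3, ...} of size 3.
Character table:
  irrep \ class              {e} (size 1)  {r^3} (size 1)  {r^1, r^5} (size 2)  {r^2, r^4} (size 2)  {s, sr^2, ...} (size 3)  {sr, sr^3, ...} (size 3)
  chi_1 (triv)               1             1               1                    1                    1                        1                       
  chi_2 (sign: r->1, s->-1)  1             1               1                    1                    -1                       -1                      
  chi_3 (r->-1, s->1)        1             -1              -1                   1                    1                        -1                      
  chi_4 (r->-1, s->-1)       1             -1              -1                   1                    -1                       1                       
  chi_5 (2d, j=1)            2             -2              1                    -1                   0                        0                       
  chi_6 (2d, j=2)            2             2               -1                   -1                   0                        0                       

Spot check: chi_1 (triv) on {r^2, r^4} = 1.

Argument: D_6 has order 2*6 = 12 with 6 conjugacy classes, hence 6 irreducibles. Sum of squared dims 1 + 1 + 1 + 1 + 4 + 4 = 12 = |G|. Linear characters come from the abelianisation; the 2-dimensional irreps have character r^k -> 2*cos(2*pi*j*k/6), reflections -> 0.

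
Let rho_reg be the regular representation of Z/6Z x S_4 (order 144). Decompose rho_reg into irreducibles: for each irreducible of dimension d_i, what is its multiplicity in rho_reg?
Each irreducible V_i of dimension d_i appears with multiplicity d_i, i.e. rho_reg = (direct sum over all irreducibles V_i) d_i V_i. The irreducible dimensions for Z/6Z x S_4 are 1, 1, 1, 1, 1, 1, 1, 1, 1, 1, 1, 1, 2, 2, 2, 2, 2, 2, 3, 3, 3, 3, 3, 3, 3, 3, 3, 3, 3, 3: 12 irreducibles of dimension 1, each with multiplicity 1; 6 irreducibles of dimension 2, each with multiplicity 2; 12 irreducibles of dimension 3, each with multiplicity 3. Total dimension 12*1*1 + 6*2*2 + 12*3*3 = 144 = |G|.

Working: General theorem: in the regular representation of a finite group G, each irreducible appears with multiplicity equal to its dimension. Check: dim(rho_reg) = sum d_i^2 = 1 + 1 + 1 + 1 + 1 + 1 + 1 + 1 + 1 + 1 + 1 + 1 + 4 + 4 + 4 + 4 + 4 + 4 + 9 + 9 + 9 + 9 + 9 + 9 + 9 + 9 + 9 + 9 + 9 + 9 = 144 = |G|.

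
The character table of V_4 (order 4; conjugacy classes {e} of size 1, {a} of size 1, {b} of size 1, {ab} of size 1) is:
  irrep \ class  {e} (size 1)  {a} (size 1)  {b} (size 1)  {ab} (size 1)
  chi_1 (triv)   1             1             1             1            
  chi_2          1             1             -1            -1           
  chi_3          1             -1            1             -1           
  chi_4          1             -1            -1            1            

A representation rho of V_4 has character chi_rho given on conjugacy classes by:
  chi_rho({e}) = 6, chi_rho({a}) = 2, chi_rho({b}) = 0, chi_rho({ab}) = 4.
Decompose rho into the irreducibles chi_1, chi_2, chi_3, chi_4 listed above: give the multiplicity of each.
Multiplicities: chi_1: 3, chi_2: 1, chi_3: 0, chi_4: 2.

Working: Use <chi_rho, chi> = (1/|G|) sum_C |C| * chi_rho(C) * conj(chi(C)) with |G| = 4 for each irreducible chi in the table:
  <chi_rho, chi_1> = (1/4)[1*(6)*conj(1) + 1*(2)*conj(1) + 1*(0)*conj(1) + 1*(4)*conj(1)]
      = (1/4)[(6) + (2) + (0) + (4)] = 12/4 = 3
  <chi_rho, chi_2> = (1/4)[1*(6)*conj(1) + 1*(2)*conj(1) + 1*(0)*conj(-1) + 1*(4)*conj(-1)]
      = (1/4)[(6) + (2) + (0) + (-4)] = 4/4 = 1
  <chi_rho, chi_3> = (1/4)[1*(6)*conj(1) + 1*(2)*conj(-1) + 1*(0)*conj(1) + 1*(4)*conj(-1)]
      = (1/4)[(6) + (-2) + (0) + (-4)] = 0/4 = 0
  <chi_rho, chi_4> = (1/4)[1*(6)*conj(1) + 1*(2)*conj(-1) + 1*(0)*conj(-1) + 1*(4)*conj(1)]
      = (1/4)[(6) + (-2) + (0) + (4)] = 8/4 = 2
Dimension check: dim(rho) = sum (mult * dim) = 3*1 + 1*1 + 0*1 + 2*1 = 6 = chi_rho(e) = 6.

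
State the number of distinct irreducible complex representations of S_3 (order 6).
3

Solution. The number of irreducible complex representations of a finite group equals its number of conjugacy classes. Conjugacy classes in S_3 correspond to cycle types, i.e. partitions of 3; there are p(3) = 3 of them, so S_3 (order 6) has exactly 3 irreducible complex representations.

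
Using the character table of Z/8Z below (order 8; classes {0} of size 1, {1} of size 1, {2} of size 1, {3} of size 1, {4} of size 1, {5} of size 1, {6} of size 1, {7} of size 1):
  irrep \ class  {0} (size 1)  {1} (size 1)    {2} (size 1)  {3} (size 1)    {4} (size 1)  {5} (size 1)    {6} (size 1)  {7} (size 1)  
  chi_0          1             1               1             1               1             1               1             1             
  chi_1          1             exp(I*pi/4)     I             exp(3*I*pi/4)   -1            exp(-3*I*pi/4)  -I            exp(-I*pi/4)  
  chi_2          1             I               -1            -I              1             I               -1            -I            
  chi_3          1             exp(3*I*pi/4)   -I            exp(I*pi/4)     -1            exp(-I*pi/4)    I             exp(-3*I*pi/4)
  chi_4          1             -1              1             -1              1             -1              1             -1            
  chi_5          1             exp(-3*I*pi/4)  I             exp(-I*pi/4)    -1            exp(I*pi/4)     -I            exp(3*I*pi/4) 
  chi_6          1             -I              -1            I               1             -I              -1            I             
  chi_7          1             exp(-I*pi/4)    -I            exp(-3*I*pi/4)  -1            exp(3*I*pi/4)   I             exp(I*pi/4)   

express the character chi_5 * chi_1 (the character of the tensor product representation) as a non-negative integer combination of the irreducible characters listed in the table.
chi_5 tensor chi_1 = chi_6 (all other irreducibles have multiplicity 0).

Details: The character of a tensor product is the pointwise product (chi_5 * chi_1)(C) = chi_5(C) * chi_1(C):
  {0}: (1)*(1), {1}: (exp(-3*I*pi/4))*(exp(I*pi/4)), {2}: (I)*(I), {3}: (exp(-I*pi/4))*(exp(3*I*pi/4)), {4}: (-1)*(-1), {5}: (exp(I*pi/4))*(exp(-3*I*pi/4)), {6}: (-I)*(-I), {7}: (exp(3*I*pi/4))*(exp(-I*pi/4))
so (chi_5 * chi_1) takes values
  {0} -> 1, {1} -> -I, {2} -> -1, {3} -> I, {4} -> 1, {5} -> -I, {6} -> -1, {7} -> I.
Now take the inner product of this character with each irreducible chi from the table, <chi_5*chi_1, chi> = (1/8) sum_C |C| (chi_5*chi_1)(C) conj(chi(C)):
  <chi_5*chi_1, chi_0> = (1/8)[1*(1)*conj(1) + 1*(-I)*conj(1) + 1*(-1)*conj(1) + 1*(I)*conj(1) + 1*(1)*conj(1) + 1*(-I)*conj(1) + 1*(-1)*conj(1) + 1*(I)*conj(1)]
      = (1/8)[(1) + (-I) + (-1) + (I) + (1) + (-I) + (-1) + (I)] = 0/8 = 0
  <chi_5*chi_1, chi_1> = (1/8)[1*(1)*conj(1) + 1*(-I)*conj(exp(I*pi/4)) + 1*(-1)*conj(I) + 1*(I)*conj(exp(3*I*pi/4)) + 1*(1)*conj(-1) + 1*(-I)*conj(exp(-3*I*pi/4)) + 1*(-1)*conj(-I) + 1*(I)*conj(exp(-I*pi/4))]
      = (1/8)[(1) + (-exp(I*pi/4)) + (I) + (exp(-I*pi/4)) + (-1) + (-exp(-3*I*pi/4)) + (-I) + (exp(3*I*pi/4))] = 0/8 = 0
  <chi_5*chi_1, chi_2> = (1/8)[1*(1)*conj(1) + 1*(-I)*conj(I) + 1*(-1)*conj(-1) + 1*(I)*conj(-I) + 1*(1)*conj(1) + 1*(-I)*conj(I) + 1*(-1)*conj(-1) + 1*(I)*conj(-I)]
      = (1/8)[(1) + (-1) + (1) + (-1) + (1) + (-1) + (1) + (-1)] = 0/8 = 0
  <chi_5*chi_1, chi_3> = (1/8)[1*(1)*conj(1) + 1*(-I)*conj(exp(3*I*pi/4)) + 1*(-1)*conj(-I) + 1*(I)*conj(exp(I*pi/4)) + 1*(1)*conj(-1) + 1*(-I)*conj(exp(-I*pi/4)) + 1*(-1)*conj(I) + 1*(I)*conj(exp(-3*I*pi/4))]
      = (1/8)[(1) + (-exp(-I*pi/4)) + (-I) + (exp(I*pi/4)) + (-1) + (-exp(3*I*pi/4)) + (I) + (exp(-3*I*pi/4))] = 0/8 = 0
  <chi_5*chi_1, chi_4> = (1/8)[1*(1)*conj(1) + 1*(-I)*conj(-1) + 1*(-1)*conj(1) + 1*(I)*conj(-1) + 1*(1)*conj(1) + 1*(-I)*conj(-1) + 1*(-1)*conj(1) + 1*(I)*conj(-1)]
      = (1/8)[(1) + (I) + (-1) + (-I) + (1) + (I) + (-1) + (-I)] = 0/8 = 0
  <chi_5*chi_1, chi_5> = (1/8)[1*(1)*conj(1) + 1*(-I)*conj(exp(-3*I*pi/4)) + 1*(-1)*conj(I) + 1*(I)*conj(exp(-I*pi/4)) + 1*(1)*conj(-1) + 1*(-I)*conj(exp(I*pi/4)) + 1*(-1)*conj(-I) + 1*(I)*conj(exp(3*I*pi/4))]
      = (1/8)[(1) + (-exp(-3*I*pi/4)) + (I) + (exp(3*I*pi/4)) + (-1) + (-exp(I*pi/4)) + (-I) + (exp(-I*pi/4))] = 0/8 = 0
  <chi_5*chi_1, chi_6> = (1/8)[1*(1)*conj(1) + 1*(-I)*conj(-I) + 1*(-1)*conj(-1) + 1*(I)*conj(I) + 1*(1)*conj(1) + 1*(-I)*conj(-I) + 1*(-1)*conj(-1) + 1*(I)*conj(I)]
      = (1/8)[(1) + (1) + (1) + (1) + (1) + (1) + (1) + (1)] = 8/8 = 1
  <chi_5*chi_1, chi_7> = (1/8)[1*(1)*conj(1) + 1*(-I)*conj(exp(-I*pi/4)) + 1*(-1)*conj(-I) + 1*(I)*conj(exp(-3*I*pi/4)) + 1*(1)*conj(-1) + 1*(-I)*conj(exp(3*I*pi/4)) + 1*(-1)*conj(I) + 1*(I)*conj(exp(I*pi/4))]
      = (1/8)[(1) + (-exp(3*I*pi/4)) + (-I) + (exp(-3*I*pi/4)) + (-1) + (-exp(-I*pi/4)) + (I) + (exp(I*pi/4))] = 0/8 = 0
(Exp terms are combined using exp(i*s)*conj(exp(i*t)) = exp(i*(s-t)), and sums of them are collapsed using the identity that for every m > 1 the m distinct m-th roots of unity sum to 0, e.g. 1 + exp(2*I*pi/3) + exp(-2*I*pi/3) = 0.)
Hence the multiplicities are chi_6: 1. Dimension check: dim(chi_5)*dim(chi_1) = 1*1 = 1 and sum (mult * dim) = 1*1 = 1.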